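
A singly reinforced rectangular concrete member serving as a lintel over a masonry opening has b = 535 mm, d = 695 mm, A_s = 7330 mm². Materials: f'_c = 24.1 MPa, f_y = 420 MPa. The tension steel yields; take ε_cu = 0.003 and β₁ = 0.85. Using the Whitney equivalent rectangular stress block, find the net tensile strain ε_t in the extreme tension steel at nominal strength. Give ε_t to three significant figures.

a = A_s f_y/(0.85 f'_c b) = 280.91 mm.
β₁ = 0.85, so c = a/β₁ = 280.91/0.85 = 330.48 mm.
From the linear strain diagram with ε_cu = 0.003: ε_t = 0.003 (d − c)/c = 0.003 × (695 − 330.48)/330.48 = 0.00331.
ε_t < 0.004 — the section is over-reinforced for flexure under ACI limits.

ε_t ≈ 0.00331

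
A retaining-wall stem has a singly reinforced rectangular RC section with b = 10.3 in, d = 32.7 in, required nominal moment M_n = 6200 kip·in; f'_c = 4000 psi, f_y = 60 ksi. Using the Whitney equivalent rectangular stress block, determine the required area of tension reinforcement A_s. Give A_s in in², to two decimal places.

A_s ≈ 3.48 in²

From M_n = 0.85 f'_c a b (d − a/2):
a = d − √(d² − 2M_n/(0.85 f'_c b)) = 32.7 − √(32.7² − 2 × 6200/(0.85 × 4 × 10.3)) = 5.957 in.
A_s = 0.85 f'_c a b / f_y = 0.85 × 4 × 5.957 × 10.3 / 60 = 3.477 in².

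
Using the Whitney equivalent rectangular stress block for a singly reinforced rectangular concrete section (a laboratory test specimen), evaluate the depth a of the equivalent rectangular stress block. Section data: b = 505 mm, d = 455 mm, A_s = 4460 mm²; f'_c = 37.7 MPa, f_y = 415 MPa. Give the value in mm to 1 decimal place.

a ≈ 114.4 mm

T = A_s f_y = 4460 × 415 = 1850900 N = 1850.9 kN.
Setting C = 0.85 f'_c a b equal to T: a = 1850900/(0.85 × 37.7 × 505) = 114.4 mm.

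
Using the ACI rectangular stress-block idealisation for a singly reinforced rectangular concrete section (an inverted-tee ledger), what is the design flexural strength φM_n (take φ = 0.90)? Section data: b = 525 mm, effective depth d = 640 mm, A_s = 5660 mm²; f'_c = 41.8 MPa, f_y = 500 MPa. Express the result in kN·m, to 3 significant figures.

T = A_s f_y = 5660 × 500 = 2830000 N = 2830 kN.
From C = T: a = T/(0.85 f'_c b) = 2830000/(0.85 × 41.8 × 525) = 151.72 mm.
M_n = T(d − a/2) = 2830 kN × (640 − 75.86) mm = 1596.52 kN·m.
φM_n = 0.90 × 1596.52 = 1436.87 kN·m.

φM_n ≈ 1440 kN·m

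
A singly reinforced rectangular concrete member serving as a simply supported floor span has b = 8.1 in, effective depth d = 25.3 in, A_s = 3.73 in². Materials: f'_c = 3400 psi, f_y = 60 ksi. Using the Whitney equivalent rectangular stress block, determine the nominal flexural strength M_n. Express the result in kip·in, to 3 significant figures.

T = A_s f_y = 3.73 × 60 = 223.8 kips.
a = T/(0.85 f'_c b) = 223.8/(0.85 × 3.4 × 8.1) = 9.560 in.
M_n = T(d − a/2) = 223.8 × (25.3 − 4.78) = 4592.4 kip·in.

M_n ≈ 4590 kip·in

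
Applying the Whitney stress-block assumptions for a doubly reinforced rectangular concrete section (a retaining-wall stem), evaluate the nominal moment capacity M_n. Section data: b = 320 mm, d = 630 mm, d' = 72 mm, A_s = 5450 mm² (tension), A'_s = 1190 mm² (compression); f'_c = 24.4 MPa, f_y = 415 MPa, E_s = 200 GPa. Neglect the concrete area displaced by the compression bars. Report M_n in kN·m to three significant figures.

Assume both tension and compression steel yield.
Net tension couple steel: A_s − A'_s = 4260 mm².
a = (A_s − A'_s) f_y / (0.85 f'_c b) = 1767900/(0.85 × 24.4 × 320) = 266.38 mm.
c = a/β₁ = 266.38/0.85 = 313.39 mm; ε'_s = 0.003(c − d')/c = 0.0023 ≥ f_y/E_s = 0.0021, so compression steel does yield.
M_n = (A_s − A'_s) f_y (d − a/2) + A'_s f_y (d − d') = [1767900 × (630 − 133.19) + 493850 × (630 − 72)] × 10⁻⁶ = 878.31 + 275.57 = 1153.88 kN·m.

M_n ≈ 1150 kN·m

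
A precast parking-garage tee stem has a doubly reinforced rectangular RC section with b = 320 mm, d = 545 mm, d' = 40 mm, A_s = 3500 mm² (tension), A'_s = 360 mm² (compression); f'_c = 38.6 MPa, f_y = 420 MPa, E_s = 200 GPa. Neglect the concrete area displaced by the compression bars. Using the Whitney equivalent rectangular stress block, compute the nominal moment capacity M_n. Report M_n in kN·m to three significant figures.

M_n ≈ 712 kN·m

Assume both tension and compression steel yield.
Net tension couple steel: A_s − A'_s = 3140 mm².
a = (A_s − A'_s) f_y / (0.85 f'_c b) = 1318800/(0.85 × 38.6 × 320) = 125.61 mm.
c = a/β₁ = 125.61/0.774 = 162.29 mm; ε'_s = 0.003(c − d')/c = 0.0023 ≥ f_y/E_s = 0.0021, so compression steel does yield.
M_n = (A_s − A'_s) f_y (d − a/2) + A'_s f_y (d − d') = [1318800 × (545 − 62.805) + 151200 × (545 − 40)] × 10⁻⁶ = 635.92 + 76.36 = 712.28 kN·m.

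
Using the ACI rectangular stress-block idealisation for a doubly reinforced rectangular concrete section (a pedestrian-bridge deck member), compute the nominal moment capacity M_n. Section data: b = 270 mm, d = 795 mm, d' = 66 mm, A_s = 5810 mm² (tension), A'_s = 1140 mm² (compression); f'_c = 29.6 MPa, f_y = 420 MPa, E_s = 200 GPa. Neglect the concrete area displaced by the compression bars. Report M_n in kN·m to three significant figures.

Assume both tension and compression steel yield.
Net tension couple steel: A_s − A'_s = 4670 mm².
a = (A_s − A'_s) f_y / (0.85 f'_c b) = 1961400/(0.85 × 29.6 × 270) = 288.73 mm.
c = a/β₁ = 288.73/0.839 = 344.14 mm; ε'_s = 0.003(c − d')/c = 0.0024 ≥ f_y/E_s = 0.0021, so compression steel does yield.
M_n = (A_s − A'_s) f_y (d − a/2) + A'_s f_y (d − d') = [1961400 × (795 − 144.365) + 478800 × (795 − 66)] × 10⁻⁶ = 1276.16 + 349.05 = 1625.21 kN·m.

M_n ≈ 1630 kN·m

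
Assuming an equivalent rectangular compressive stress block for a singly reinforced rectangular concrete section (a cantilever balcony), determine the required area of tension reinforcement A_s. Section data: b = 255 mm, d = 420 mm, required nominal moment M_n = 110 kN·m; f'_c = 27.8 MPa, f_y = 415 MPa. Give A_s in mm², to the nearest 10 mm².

A_s ≈ 670 mm²

With M_n = 0.85 f'_c a b (d − a/2), solve the quadratic for a:
a = d − √(d² − 2M_n/(0.85 f'_c b)) = 420 − √(420² − 2 × 110×10⁶/(0.85 × 27.8 × 255)) = 45.98 mm.
A_s = 0.85 f'_c a b / f_y = 0.85 × 27.8 × 45.98 × 255 / 415 = 667.6 mm².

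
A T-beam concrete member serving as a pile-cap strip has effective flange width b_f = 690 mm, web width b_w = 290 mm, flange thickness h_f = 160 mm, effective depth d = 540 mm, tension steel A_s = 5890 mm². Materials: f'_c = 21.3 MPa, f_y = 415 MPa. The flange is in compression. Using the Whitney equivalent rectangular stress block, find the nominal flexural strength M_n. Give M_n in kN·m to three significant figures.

Tension: T = A_s f_y = 5890 × 415 = 2444350 N.
Try a within the flange: a = T/(0.85 f'_c b_f) = 2444350/(0.85 × 21.3 × 690) = 195.67 mm.
a = 195.67 > h_f = 160 mm: the block extends into the web. Split into flange-overhang and web parts.
C_f = 0.85 f'_c (b_f − b_w) h_f = 0.85 × 21.3 × (690 − 290) × 160 = 1158720 N.
Remaining web compression depth: a_w = (T − C_f)/(0.85 f'_c b_w) = (2444350 − 1158720)/(0.85 × 21.3 × 290) = 244.86 mm.
M_n = C_f(d − h_f/2) + (T − C_f)(d − a_w/2) = 1158720 × (540 − 80) + 1285630 × (540 − 122.43) = 533.01 + 536.84 = 1069.85 × 10⁶ N·mm.
M_n = 1069.85 kN·m.

M_n ≈ 1070 kN·m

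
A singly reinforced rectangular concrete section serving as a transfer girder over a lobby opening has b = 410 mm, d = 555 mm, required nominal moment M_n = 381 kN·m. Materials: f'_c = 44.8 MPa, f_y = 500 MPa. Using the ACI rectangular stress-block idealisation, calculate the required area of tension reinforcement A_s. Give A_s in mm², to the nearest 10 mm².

A_s ≈ 1430 mm²

With M_n = 0.85 f'_c a b (d − a/2), solve the quadratic for a:
a = d − √(d² − 2M_n/(0.85 f'_c b)) = 555 − √(555² − 2 × 381×10⁶/(0.85 × 44.8 × 410)) = 45.86 mm.
A_s = 0.85 f'_c a b / f_y = 0.85 × 44.8 × 45.86 × 410 / 500 = 1432.0 mm².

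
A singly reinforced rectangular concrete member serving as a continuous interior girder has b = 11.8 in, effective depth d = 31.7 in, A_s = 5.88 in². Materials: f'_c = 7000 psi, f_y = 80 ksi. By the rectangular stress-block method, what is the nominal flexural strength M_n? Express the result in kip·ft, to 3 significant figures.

M_n ≈ 1110 kip·ft

T = A_s f_y = 5.88 × 80 = 470.4 kips.
a = T/(0.85 f'_c b) = 470.4/(0.85 × 7 × 11.8) = 6.700 in.
M_n = T(d − a/2) = 470.4 × (31.7 − 3.35) = 13335.8 kip·in = 13335.8/12 = 1111.32 kip·ft.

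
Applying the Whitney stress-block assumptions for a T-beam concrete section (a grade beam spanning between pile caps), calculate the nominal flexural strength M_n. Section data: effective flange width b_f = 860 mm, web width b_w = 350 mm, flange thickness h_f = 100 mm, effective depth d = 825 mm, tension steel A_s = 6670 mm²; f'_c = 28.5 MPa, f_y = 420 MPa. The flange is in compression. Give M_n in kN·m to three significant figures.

Tension: T = A_s f_y = 6670 × 420 = 2801400 N.
Try a within the flange: a = T/(0.85 f'_c b_f) = 2801400/(0.85 × 28.5 × 860) = 134.47 mm.
a = 134.47 > h_f = 100 mm: the block extends into the web. Split into flange-overhang and web parts.
C_f = 0.85 f'_c (b_f − b_w) h_f = 0.85 × 28.5 × (860 − 350) × 100 = 1235475 N.
Remaining web compression depth: a_w = (T − C_f)/(0.85 f'_c b_w) = (2801400 − 1235475)/(0.85 × 28.5 × 350) = 184.69 mm.
M_n = C_f(d − h_f/2) + (T − C_f)(d − a_w/2) = 1235475 × (825 − 50) + 1565925 × (825 − 92.345) = 957.49 + 1147.28 = 2104.77 × 10⁶ N·mm.
M_n = 2104.77 kN·m.

M_n ≈ 2100 kN·m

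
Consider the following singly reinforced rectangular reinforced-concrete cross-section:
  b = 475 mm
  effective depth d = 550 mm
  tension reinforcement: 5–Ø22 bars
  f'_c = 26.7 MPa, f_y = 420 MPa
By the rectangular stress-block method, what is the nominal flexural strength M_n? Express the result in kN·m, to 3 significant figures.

A_s = 5 × 380 = 1900 mm².
T = A_s f_y = 1900 × 420 = 798000 N = 798 kN.
From C = T: a = T/(0.85 f'_c b) = 798000/(0.85 × 26.7 × 475) = 74.03 mm.
M_n = T(d − a/2) = 798 kN × (550 − 37.015) mm = 409.36 kN·m.

M_n ≈ 409 kN·m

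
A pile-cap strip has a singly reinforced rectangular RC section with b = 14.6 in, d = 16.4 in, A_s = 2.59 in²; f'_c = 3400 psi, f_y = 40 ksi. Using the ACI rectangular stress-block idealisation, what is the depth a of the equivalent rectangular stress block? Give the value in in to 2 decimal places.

a ≈ 2.46 in

T = A_s f_y = 2.59 × 40 = 103.6 kips.
a = T/(0.85 f'_c b) = 103.6/(0.85 × 3.4 × 14.6) = 2.46 in.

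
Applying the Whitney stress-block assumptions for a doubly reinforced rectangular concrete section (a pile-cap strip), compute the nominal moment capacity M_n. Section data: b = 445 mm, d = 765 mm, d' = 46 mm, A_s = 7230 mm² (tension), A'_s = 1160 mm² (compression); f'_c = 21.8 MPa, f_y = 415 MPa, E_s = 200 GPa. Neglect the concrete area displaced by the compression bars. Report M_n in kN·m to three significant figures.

M_n ≈ 1890 kN·m

Assume both tension and compression steel yield.
Net tension couple steel: A_s − A'_s = 6070 mm².
a = (A_s − A'_s) f_y / (0.85 f'_c b) = 2519050/(0.85 × 21.8 × 445) = 305.49 mm.
c = a/β₁ = 305.49/0.85 = 359.40 mm; ε'_s = 0.003(c − d')/c = 0.0026 ≥ f_y/E_s = 0.0021, so compression steel does yield.
M_n = (A_s − A'_s) f_y (d − a/2) + A'_s f_y (d − d') = [2519050 × (765 − 152.745) + 481400 × (765 − 46)] × 10⁻⁶ = 1542.30 + 346.13 = 1888.43 kN·m.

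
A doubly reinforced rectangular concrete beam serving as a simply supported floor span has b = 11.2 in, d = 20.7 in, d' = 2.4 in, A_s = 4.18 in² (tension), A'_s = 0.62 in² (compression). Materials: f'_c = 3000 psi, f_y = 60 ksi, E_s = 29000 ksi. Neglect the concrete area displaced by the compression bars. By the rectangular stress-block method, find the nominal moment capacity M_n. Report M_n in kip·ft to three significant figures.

Assume both steels yield.
a = (A_s − A'_s) f_y/(0.85 f'_c b) = (4.18 − 0.62) × 60/(0.85 × 3 × 11.2) = 7.479 in.
c = a/β₁ = 7.479/0.85 = 8.799 in; ε'_s = 0.003(c − d')/c = 0.0022 ≥ ε_y = 0.0021, so the compression steel yields.
M_n = (A_s − A'_s) f_y (d − a/2) + A'_s f_y (d − d') = 213.6 × (20.7 − 3.7395) + 37.2 × (20.7 − 2.4) = 3622.8 + 680.8 = 4303.6 kip·in = 4303.6/12 = 358.63 kip·ft.

M_n ≈ 359 kip·ft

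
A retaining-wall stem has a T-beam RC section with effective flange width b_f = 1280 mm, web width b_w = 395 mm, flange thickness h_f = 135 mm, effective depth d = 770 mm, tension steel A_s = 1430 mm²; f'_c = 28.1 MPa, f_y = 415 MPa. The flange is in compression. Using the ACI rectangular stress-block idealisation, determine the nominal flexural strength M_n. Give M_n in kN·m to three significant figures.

M_n ≈ 451 kN·m

Tension: T = A_s f_y = 1430 × 415 = 593450 N.
Try a within the flange: a = T/(0.85 f'_c b_f) = 593450/(0.85 × 28.1 × 1280) = 19.41 mm.
Since a = 19.41 ≤ h_f = 135 mm, the stress block lies entirely in the flange; analyse as a rectangular beam of width b_f.
M_n = T(d − a/2) = 593450 × (770 − 9.705) = 451.20 × 10⁶ N·mm.
M_n = 451.20 kN·m.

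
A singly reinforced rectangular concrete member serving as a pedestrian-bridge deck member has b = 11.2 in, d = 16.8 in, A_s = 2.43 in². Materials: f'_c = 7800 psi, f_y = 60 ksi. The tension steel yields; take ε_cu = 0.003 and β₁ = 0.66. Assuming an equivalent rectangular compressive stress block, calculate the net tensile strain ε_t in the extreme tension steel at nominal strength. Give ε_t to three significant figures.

a = A_s f_y/(0.85 f'_c b) = 1.963 in.
β₁ = 0.66, so c = a/β₁ = 1.963/0.66 = 2.974 in.
From the linear strain diagram with ε_cu = 0.003: ε_t = 0.003 (d − c)/c = 0.003 × (16.8 − 2.974)/2.974 = 0.0139.
Since ε_t ≥ 0.005, the section is tension-controlled.

ε_t ≈ 0.0139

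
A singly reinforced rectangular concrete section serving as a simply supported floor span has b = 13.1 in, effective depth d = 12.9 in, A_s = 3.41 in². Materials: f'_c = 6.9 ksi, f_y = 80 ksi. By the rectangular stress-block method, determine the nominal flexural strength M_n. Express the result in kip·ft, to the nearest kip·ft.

T = A_s f_y = 3.41 × 80 = 272.8 kips.
a = T/(0.85 f'_c b) = 272.8/(0.85 × 6.9 × 13.1) = 3.551 in.
M_n = T(d − a/2) = 272.8 × (12.9 − 1.7755) = 3034.8 kip·in = 3034.8/12 = 252.90 kip·ft.

M_n ≈ 253 kip·ft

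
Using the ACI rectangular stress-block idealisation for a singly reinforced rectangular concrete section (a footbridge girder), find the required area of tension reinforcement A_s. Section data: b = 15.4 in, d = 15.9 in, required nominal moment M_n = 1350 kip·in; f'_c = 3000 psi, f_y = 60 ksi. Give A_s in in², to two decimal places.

From M_n = 0.85 f'_c a b (d − a/2):
a = d − √(d² − 2M_n/(0.85 f'_c b)) = 15.9 − √(15.9² − 2 × 1350/(0.85 × 3 × 15.4)) = 2.333 in.
A_s = 0.85 f'_c a b / f_y = 0.85 × 3 × 2.333 × 15.4 / 60 = 1.527 in².

A_s ≈ 1.53 in²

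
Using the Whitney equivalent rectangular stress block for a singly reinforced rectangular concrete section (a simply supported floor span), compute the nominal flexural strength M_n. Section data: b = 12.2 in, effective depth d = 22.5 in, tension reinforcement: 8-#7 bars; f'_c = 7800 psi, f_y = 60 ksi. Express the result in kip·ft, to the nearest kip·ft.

M_n ≈ 497 kip·ft

A_s = 8 × 0.6 = 4.8 in².
T = A_s f_y = 4.8 × 60 = 288 kips.
a = T/(0.85 f'_c b) = 288/(0.85 × 7.8 × 12.2) = 3.561 in.
M_n = T(d − a/2) = 288 × (22.5 − 1.7805) = 5967.2 kip·in = 5967.2/12 = 497.27 kip·ft.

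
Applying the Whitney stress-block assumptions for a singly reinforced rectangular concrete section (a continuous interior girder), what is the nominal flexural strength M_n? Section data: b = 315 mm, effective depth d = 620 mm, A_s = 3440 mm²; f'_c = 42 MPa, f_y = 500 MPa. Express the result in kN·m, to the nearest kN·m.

M_n ≈ 935 kN·m

T = A_s f_y = 3440 × 500 = 1720000 N = 1720 kN.
From C = T: a = T/(0.85 f'_c b) = 1720000/(0.85 × 42 × 315) = 152.95 mm.
M_n = T(d − a/2) = 1720 kN × (620 − 76.475) mm = 934.86 kN·m.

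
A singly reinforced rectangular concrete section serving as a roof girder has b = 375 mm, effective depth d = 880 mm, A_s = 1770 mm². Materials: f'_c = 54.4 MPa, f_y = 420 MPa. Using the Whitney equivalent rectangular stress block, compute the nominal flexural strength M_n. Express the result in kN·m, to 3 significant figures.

M_n ≈ 638 kN·m

T = A_s f_y = 1770 × 420 = 743400 N = 743.4 kN.
From C = T: a = T/(0.85 f'_c b) = 743400/(0.85 × 54.4 × 375) = 42.87 mm.
M_n = T(d − a/2) = 743.4 kN × (880 − 21.435) mm = 638.26 kN·m.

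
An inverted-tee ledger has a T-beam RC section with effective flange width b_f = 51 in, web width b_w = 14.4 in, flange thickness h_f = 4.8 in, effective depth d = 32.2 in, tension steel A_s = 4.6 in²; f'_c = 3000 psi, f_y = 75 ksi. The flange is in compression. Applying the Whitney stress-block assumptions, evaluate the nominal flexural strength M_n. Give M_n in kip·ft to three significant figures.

M_n ≈ 888 kip·ft

Tension: T = A_s f_y = 4.6 × 75 = 345 kips.
Try a within the flange: a = T/(0.85 f'_c b_f) = 345/(0.85 × 3 × 51) = 2.653 in.
Since a = 2.653 ≤ h_f = 4.8 in, the stress block lies entirely in the flange; analyse as a rectangular beam of width b_f.
M_n = T(d − a/2) = 345 × (32.2 − 1.3265) = 10651.4 kip·in.
M_n = 10651.4/12 = 887.62 kip·ft.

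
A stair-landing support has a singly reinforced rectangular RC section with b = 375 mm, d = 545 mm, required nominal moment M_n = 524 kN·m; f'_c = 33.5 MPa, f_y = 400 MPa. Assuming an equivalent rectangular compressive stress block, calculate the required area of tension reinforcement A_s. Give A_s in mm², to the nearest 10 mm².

With M_n = 0.85 f'_c a b (d − a/2), solve the quadratic for a:
a = d − √(d² − 2M_n/(0.85 f'_c b)) = 545 − √(545² − 2 × 524×10⁶/(0.85 × 33.5 × 375)) = 99.04 mm.
A_s = 0.85 f'_c a b / f_y = 0.85 × 33.5 × 99.04 × 375 / 400 = 2643.9 mm².

A_s ≈ 2640 mm²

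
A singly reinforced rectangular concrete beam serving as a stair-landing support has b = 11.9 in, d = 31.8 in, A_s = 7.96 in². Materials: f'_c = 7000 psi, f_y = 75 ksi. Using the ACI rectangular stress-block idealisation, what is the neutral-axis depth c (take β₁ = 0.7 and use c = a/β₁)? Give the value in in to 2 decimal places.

T = A_s f_y = 7.96 × 75 = 597 kips.
a = T/(0.85 f'_c b) = 597/(0.85 × 7 × 11.9) = 8.4316 in.
With β₁ = 0.7, c = a/β₁ = 8.4316/0.7 = 12.05 in.

c ≈ 12.05 in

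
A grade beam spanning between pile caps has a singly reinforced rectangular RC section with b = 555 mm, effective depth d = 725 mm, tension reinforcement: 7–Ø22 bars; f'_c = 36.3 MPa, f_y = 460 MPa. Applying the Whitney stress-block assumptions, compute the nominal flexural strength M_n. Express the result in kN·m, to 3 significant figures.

A_s = 7 × 380 = 2660 mm².
T = A_s f_y = 2660 × 460 = 1223600 N = 1223.6 kN.
From C = T: a = T/(0.85 f'_c b) = 1223600/(0.85 × 36.3 × 555) = 71.45 mm.
M_n = T(d − a/2) = 1223.6 kN × (725 − 35.725) mm = 843.40 kN·m.

M_n ≈ 843 kN·m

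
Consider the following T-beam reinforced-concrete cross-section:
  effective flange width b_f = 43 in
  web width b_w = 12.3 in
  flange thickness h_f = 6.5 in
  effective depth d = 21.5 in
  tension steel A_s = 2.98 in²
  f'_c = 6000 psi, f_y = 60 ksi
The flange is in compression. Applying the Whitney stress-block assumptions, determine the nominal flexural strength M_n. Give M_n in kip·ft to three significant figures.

M_n ≈ 314 kip·ft

Tension: T = A_s f_y = 2.98 × 60 = 178.8 kips.
Try a within the flange: a = T/(0.85 f'_c b_f) = 178.8/(0.85 × 6 × 43) = 0.815 in.
Since a = 0.815 ≤ h_f = 6.5 in, the stress block lies entirely in the flange; analyse as a rectangular beam of width b_f.
M_n = T(d − a/2) = 178.8 × (21.5 − 0.4075) = 3771.3 kip·in.
M_n = 3771.3/12 = 314.28 kip·ft.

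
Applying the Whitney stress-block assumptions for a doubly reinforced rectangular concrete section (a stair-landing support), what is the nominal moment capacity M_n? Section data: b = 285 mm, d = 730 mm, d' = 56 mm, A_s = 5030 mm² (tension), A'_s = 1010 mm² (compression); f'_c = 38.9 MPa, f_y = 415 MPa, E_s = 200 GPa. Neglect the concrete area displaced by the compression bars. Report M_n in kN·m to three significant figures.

M_n ≈ 1350 kN·m

Assume both tension and compression steel yield.
Net tension couple steel: A_s − A'_s = 4020 mm².
a = (A_s − A'_s) f_y / (0.85 f'_c b) = 1668300/(0.85 × 38.9 × 285) = 177.04 mm.
c = a/β₁ = 177.04/0.772 = 229.33 mm; ε'_s = 0.003(c − d')/c = 0.0023 ≥ f_y/E_s = 0.0021, so compression steel does yield.
M_n = (A_s − A'_s) f_y (d − a/2) + A'_s f_y (d − d') = [1668300 × (730 − 88.52) + 419150 × (730 − 56)] × 10⁻⁶ = 1070.18 + 282.51 = 1352.69 kN·m.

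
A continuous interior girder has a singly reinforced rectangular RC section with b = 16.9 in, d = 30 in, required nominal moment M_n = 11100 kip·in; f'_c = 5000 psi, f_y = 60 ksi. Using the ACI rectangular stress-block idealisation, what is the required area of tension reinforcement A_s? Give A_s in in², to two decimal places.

A_s ≈ 6.81 in²

From M_n = 0.85 f'_c a b (d − a/2):
a = d − √(d² − 2M_n/(0.85 f'_c b)) = 30 − √(30² − 2 × 11100/(0.85 × 5 × 16.9)) = 5.691 in.
A_s = 0.85 f'_c a b / f_y = 0.85 × 5 × 5.691 × 16.9 / 60 = 6.813 in².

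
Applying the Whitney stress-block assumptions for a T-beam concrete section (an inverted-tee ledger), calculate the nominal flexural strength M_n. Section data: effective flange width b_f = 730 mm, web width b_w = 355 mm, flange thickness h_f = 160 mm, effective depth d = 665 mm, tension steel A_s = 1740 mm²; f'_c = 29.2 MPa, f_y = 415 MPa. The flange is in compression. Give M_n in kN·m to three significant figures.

M_n ≈ 466 kN·m

Tension: T = A_s f_y = 1740 × 415 = 722100 N.
Try a within the flange: a = T/(0.85 f'_c b_f) = 722100/(0.85 × 29.2 × 730) = 39.85 mm.
Since a = 39.85 ≤ h_f = 160 mm, the stress block lies entirely in the flange; analyse as a rectangular beam of width b_f.
M_n = T(d − a/2) = 722100 × (665 − 19.925) = 465.81 × 10⁶ N·mm.
M_n = 465.81 kN·m.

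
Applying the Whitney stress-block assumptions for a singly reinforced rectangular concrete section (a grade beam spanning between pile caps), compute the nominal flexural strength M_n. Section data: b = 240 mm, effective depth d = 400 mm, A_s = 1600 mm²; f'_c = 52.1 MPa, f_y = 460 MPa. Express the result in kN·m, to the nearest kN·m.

T = A_s f_y = 1600 × 460 = 736000 N = 736 kN.
From C = T: a = T/(0.85 f'_c b) = 736000/(0.85 × 52.1 × 240) = 69.25 mm.
M_n = T(d − a/2) = 736 kN × (400 − 34.625) mm = 268.92 kN·m.

M_n ≈ 269 kN·m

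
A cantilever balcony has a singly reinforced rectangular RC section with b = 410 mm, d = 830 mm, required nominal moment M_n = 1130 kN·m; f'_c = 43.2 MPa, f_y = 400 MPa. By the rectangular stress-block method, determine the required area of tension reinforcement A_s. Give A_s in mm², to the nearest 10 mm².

With M_n = 0.85 f'_c a b (d − a/2), solve the quadratic for a:
a = d − √(d² − 2M_n/(0.85 f'_c b)) = 830 − √(830² − 2 × 1130×10⁶/(0.85 × 43.2 × 410)) = 95.98 mm.
A_s = 0.85 f'_c a b / f_y = 0.85 × 43.2 × 95.98 × 410 / 400 = 3612.5 mm².

A_s ≈ 3610 mm²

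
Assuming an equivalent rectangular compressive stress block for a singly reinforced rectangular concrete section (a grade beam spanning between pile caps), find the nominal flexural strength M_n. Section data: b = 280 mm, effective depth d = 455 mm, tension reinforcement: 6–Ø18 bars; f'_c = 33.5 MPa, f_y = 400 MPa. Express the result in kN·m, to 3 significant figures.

A_s = 6 × 254 = 1524 mm².
T = A_s f_y = 1524 × 400 = 609600 N = 609.6 kN.
From C = T: a = T/(0.85 f'_c b) = 609600/(0.85 × 33.5 × 280) = 76.46 mm.
M_n = T(d − a/2) = 609.6 kN × (455 − 38.23) mm = 254.06 kN·m.

M_n ≈ 254 kN·m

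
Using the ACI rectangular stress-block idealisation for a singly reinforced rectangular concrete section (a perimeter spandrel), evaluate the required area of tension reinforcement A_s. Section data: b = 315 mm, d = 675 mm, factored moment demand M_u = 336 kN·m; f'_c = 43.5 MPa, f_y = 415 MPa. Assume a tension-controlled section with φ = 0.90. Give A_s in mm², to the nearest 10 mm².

M_n = M_u/φ = 336/0.90 = 373.333 kN·m.
With M_n = 0.85 f'_c a b (d − a/2), solve the quadratic for a:
a = d − √(d² − 2M_n/(0.85 f'_c b)) = 675 − √(675² − 2 × 373.333×10⁶/(0.85 × 43.5 × 315)) = 49.29 mm.
A_s = 0.85 f'_c a b / f_y = 0.85 × 43.5 × 49.29 × 315 / 415 = 1383.3 mm².

A_s ≈ 1380 mm²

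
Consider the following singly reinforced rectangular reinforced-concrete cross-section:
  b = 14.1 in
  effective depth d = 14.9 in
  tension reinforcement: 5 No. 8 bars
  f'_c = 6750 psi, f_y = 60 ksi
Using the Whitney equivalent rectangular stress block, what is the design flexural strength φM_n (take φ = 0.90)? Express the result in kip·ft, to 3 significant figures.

φM_n ≈ 239 kip·ft

A_s = 5 × 0.79 = 3.95 in².
T = A_s f_y = 3.95 × 60 = 237 kips.
a = T/(0.85 f'_c b) = 237/(0.85 × 6.75 × 14.1) = 2.930 in.
M_n = T(d − a/2) = 237 × (14.9 − 1.465) = 3184.1 kip·in = 3184.1/12 = 265.34 kip·ft.
φM_n = 0.90 × 265.34 = 238.81 kip·ft.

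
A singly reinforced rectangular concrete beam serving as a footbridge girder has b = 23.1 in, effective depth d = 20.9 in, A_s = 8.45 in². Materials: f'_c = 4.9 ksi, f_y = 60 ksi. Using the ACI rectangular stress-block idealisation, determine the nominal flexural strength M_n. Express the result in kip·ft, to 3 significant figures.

M_n ≈ 772 kip·ft

T = A_s f_y = 8.45 × 60 = 507 kips.
a = T/(0.85 f'_c b) = 507/(0.85 × 4.9 × 23.1) = 5.270 in.
M_n = T(d − a/2) = 507 × (20.9 − 2.635) = 9260.4 kip·in = 9260.4/12 = 771.70 kip·ft.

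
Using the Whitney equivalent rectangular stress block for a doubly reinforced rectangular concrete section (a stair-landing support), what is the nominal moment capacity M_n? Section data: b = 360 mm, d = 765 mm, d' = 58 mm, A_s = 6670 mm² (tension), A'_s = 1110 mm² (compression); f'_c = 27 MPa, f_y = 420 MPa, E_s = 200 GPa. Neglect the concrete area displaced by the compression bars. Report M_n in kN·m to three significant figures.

Assume both tension and compression steel yield.
Net tension couple steel: A_s − A'_s = 5560 mm².
a = (A_s − A'_s) f_y / (0.85 f'_c b) = 2335200/(0.85 × 27 × 360) = 282.64 mm.
c = a/β₁ = 282.64/0.85 = 332.52 mm; ε'_s = 0.003(c − d')/c = 0.0025 ≥ f_y/E_s = 0.0021, so compression steel does yield.
M_n = (A_s − A'_s) f_y (d − a/2) + A'_s f_y (d − d') = [2335200 × (765 − 141.32) + 466200 × (765 − 58)] × 10⁻⁶ = 1456.42 + 329.60 = 1786.02 kN·m.

M_n ≈ 1790 kN·m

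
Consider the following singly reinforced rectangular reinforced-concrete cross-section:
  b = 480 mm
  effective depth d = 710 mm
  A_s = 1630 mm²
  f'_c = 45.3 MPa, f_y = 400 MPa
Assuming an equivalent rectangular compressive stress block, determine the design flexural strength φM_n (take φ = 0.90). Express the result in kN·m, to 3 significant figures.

T = A_s f_y = 1630 × 400 = 652000 N = 652 kN.
From C = T: a = T/(0.85 f'_c b) = 652000/(0.85 × 45.3 × 480) = 35.28 mm.
M_n = T(d − a/2) = 652 kN × (710 − 17.64) mm = 451.42 kN·m.
φM_n = 0.90 × 451.42 = 406.28 kN·m.

φM_n ≈ 406 kN·m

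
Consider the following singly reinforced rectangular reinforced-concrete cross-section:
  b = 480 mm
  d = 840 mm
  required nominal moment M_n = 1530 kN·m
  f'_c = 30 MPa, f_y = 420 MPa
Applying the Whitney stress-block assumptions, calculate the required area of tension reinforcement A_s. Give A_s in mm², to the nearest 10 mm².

A_s ≈ 4810 mm²

With M_n = 0.85 f'_c a b (d − a/2), solve the quadratic for a:
a = d − √(d² − 2M_n/(0.85 f'_c b)) = 840 − √(840² − 2 × 1530×10⁶/(0.85 × 30 × 480)) = 165.02 mm.
A_s = 0.85 f'_c a b / f_y = 0.85 × 30 × 165.02 × 480 / 420 = 4809.2 mm².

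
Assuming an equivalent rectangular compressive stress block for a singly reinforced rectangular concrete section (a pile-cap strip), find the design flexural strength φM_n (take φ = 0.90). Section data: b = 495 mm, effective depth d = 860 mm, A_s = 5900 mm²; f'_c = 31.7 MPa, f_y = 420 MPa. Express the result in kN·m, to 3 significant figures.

T = A_s f_y = 5900 × 420 = 2478000 N = 2478 kN.
From C = T: a = T/(0.85 f'_c b) = 2478000/(0.85 × 31.7 × 495) = 185.79 mm.
M_n = T(d − a/2) = 2478 kN × (860 − 92.895) mm = 1900.89 kN·m.
φM_n = 0.90 × 1900.89 = 1710.80 kN·m.

φM_n ≈ 1710 kN·m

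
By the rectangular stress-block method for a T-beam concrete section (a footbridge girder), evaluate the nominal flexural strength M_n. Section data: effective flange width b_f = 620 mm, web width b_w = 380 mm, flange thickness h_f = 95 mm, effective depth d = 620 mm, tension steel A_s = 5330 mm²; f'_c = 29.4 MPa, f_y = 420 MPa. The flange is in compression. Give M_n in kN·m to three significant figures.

M_n ≈ 1210 kN·m

Tension: T = A_s f_y = 5330 × 420 = 2238600 N.
Try a within the flange: a = T/(0.85 f'_c b_f) = 2238600/(0.85 × 29.4 × 620) = 144.48 mm.
a = 144.48 > h_f = 95 mm: the block extends into the web. Split into flange-overhang and web parts.
C_f = 0.85 f'_c (b_f − b_w) h_f = 0.85 × 29.4 × (620 − 380) × 95 = 569772 N.
Remaining web compression depth: a_w = (T − C_f)/(0.85 f'_c b_w) = (2238600 − 569772)/(0.85 × 29.4 × 380) = 175.74 mm.
M_n = C_f(d − h_f/2) + (T − C_f)(d − a_w/2) = 569772 × (620 − 47.5) + 1668828 × (620 − 87.87) = 326.19 + 888.03 = 1214.22 × 10⁶ N·mm.
M_n = 1214.22 kN·m.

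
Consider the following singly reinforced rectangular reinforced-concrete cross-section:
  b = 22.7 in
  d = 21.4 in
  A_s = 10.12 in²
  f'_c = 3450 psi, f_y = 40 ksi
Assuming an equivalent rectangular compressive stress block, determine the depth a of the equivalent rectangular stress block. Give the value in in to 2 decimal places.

a ≈ 6.08 in

T = A_s f_y = 10.12 × 40 = 404.8 kips.
a = T/(0.85 f'_c b) = 404.8/(0.85 × 3.45 × 22.7) = 6.08 in.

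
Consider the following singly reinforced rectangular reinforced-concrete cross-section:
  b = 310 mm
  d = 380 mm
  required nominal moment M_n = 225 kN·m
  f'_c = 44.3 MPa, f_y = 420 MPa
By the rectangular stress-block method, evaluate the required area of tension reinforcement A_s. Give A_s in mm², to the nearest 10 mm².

With M_n = 0.85 f'_c a b (d − a/2), solve the quadratic for a:
a = d − √(d² − 2M_n/(0.85 f'_c b)) = 380 − √(380² − 2 × 225×10⁶/(0.85 × 44.3 × 310)) = 54.65 mm.
A_s = 0.85 f'_c a b / f_y = 0.85 × 44.3 × 54.65 × 310 / 420 = 1518.9 mm².

A_s ≈ 1520 mm²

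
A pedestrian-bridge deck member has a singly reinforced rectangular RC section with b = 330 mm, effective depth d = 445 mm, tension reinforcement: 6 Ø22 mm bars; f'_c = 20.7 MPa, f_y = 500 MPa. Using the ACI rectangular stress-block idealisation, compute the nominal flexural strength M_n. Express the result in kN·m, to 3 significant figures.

M_n ≈ 395 kN·m

A_s = 6 × 380 = 2280 mm².
T = A_s f_y = 2280 × 500 = 1140000 N = 1140 kN.
From C = T: a = T/(0.85 f'_c b) = 1140000/(0.85 × 20.7 × 330) = 196.34 mm.
M_n = T(d − a/2) = 1140 kN × (445 − 98.17) mm = 395.39 kN·m.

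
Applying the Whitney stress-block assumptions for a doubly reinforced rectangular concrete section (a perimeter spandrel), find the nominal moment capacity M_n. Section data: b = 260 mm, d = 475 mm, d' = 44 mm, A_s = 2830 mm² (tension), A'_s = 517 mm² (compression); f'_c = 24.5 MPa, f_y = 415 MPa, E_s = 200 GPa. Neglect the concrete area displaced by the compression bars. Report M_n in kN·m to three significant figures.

Assume both tension and compression steel yield.
Net tension couple steel: A_s − A'_s = 2313 mm².
a = (A_s − A'_s) f_y / (0.85 f'_c b) = 959895/(0.85 × 24.5 × 260) = 177.28 mm.
c = a/β₁ = 177.28/0.85 = 208.56 mm; ε'_s = 0.003(c − d')/c = 0.0024 ≥ f_y/E_s = 0.0021, so compression steel does yield.
M_n = (A_s − A'_s) f_y (d − a/2) + A'_s f_y (d − d') = [959895 × (475 − 88.64) + 214555 × (475 − 44)] × 10⁻⁶ = 370.87 + 92.47 = 463.34 kN·m.

M_n ≈ 463 kN·m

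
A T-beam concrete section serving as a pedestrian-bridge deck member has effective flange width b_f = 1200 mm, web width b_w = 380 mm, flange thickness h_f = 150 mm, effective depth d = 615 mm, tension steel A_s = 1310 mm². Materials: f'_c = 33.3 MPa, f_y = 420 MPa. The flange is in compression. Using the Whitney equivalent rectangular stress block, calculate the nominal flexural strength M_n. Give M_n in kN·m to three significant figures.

Tension: T = A_s f_y = 1310 × 420 = 550200 N.
Try a within the flange: a = T/(0.85 f'_c b_f) = 550200/(0.85 × 33.3 × 1200) = 16.20 mm.
Since a = 16.20 ≤ h_f = 150 mm, the stress block lies entirely in the flange; analyse as a rectangular beam of width b_f.
M_n = T(d − a/2) = 550200 × (615 − 8.1) = 333.92 × 10⁶ N·mm.
M_n = 333.92 kN·m.

M_n ≈ 334 kN·m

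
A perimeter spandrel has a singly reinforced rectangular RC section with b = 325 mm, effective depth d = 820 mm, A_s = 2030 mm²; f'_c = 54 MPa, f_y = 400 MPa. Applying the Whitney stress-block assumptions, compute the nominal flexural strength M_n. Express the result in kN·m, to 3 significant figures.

M_n ≈ 644 kN·m

T = A_s f_y = 2030 × 400 = 812000 N = 812 kN.
From C = T: a = T/(0.85 f'_c b) = 812000/(0.85 × 54 × 325) = 54.43 mm.
M_n = T(d − a/2) = 812 kN × (820 − 27.215) mm = 643.74 kN·m.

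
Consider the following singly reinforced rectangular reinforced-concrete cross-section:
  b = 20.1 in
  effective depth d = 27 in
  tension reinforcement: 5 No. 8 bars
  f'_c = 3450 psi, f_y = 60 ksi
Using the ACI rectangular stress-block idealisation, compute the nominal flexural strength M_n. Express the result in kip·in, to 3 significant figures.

M_n ≈ 5920 kip·in

A_s = 5 × 0.79 = 3.95 in².
T = A_s f_y = 3.95 × 60 = 237 kips.
a = T/(0.85 f'_c b) = 237/(0.85 × 3.45 × 20.1) = 4.021 in.
M_n = T(d − a/2) = 237 × (27 − 2.0105) = 5922.5 kip·in.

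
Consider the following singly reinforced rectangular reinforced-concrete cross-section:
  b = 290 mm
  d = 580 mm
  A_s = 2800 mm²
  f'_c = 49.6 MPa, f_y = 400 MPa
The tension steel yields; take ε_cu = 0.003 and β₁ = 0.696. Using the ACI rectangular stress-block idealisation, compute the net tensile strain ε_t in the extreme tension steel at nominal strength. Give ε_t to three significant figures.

a = A_s f_y/(0.85 f'_c b) = 91.61 mm.
β₁ = 0.696, so c = a/β₁ = 91.61/0.696 = 131.62 mm.
From the linear strain diagram with ε_cu = 0.003: ε_t = 0.003 (d − c)/c = 0.003 × (580 − 131.62)/131.62 = 0.0102.
Since ε_t ≥ 0.005, the section is tension-controlled.

ε_t ≈ 0.0102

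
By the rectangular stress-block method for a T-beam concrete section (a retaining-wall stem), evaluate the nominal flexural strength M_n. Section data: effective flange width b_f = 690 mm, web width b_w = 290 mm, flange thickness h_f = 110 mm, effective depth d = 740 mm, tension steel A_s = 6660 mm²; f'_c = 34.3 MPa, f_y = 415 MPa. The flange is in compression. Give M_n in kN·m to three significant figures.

Tension: T = A_s f_y = 6660 × 415 = 2763900 N.
Try a within the flange: a = T/(0.85 f'_c b_f) = 2763900/(0.85 × 34.3 × 690) = 137.39 mm.
a = 137.39 > h_f = 110 mm: the block extends into the web. Split into flange-overhang and web parts.
C_f = 0.85 f'_c (b_f − b_w) h_f = 0.85 × 34.3 × (690 − 290) × 110 = 1282820 N.
Remaining web compression depth: a_w = (T − C_f)/(0.85 f'_c b_w) = (2763900 − 1282820)/(0.85 × 34.3 × 290) = 175.17 mm.
M_n = C_f(d − h_f/2) + (T − C_f)(d − a_w/2) = 1282820 × (740 − 55) + 1481080 × (740 − 87.585) = 878.73 + 966.28 = 1845.01 × 10⁶ N·mm.
M_n = 1845.01 kN·m.

M_n ≈ 1850 kN·m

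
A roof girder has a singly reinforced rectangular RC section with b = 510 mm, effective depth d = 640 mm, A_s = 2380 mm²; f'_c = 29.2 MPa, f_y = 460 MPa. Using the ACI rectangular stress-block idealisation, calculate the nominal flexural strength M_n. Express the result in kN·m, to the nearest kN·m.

T = A_s f_y = 2380 × 460 = 1094800 N = 1094.8 kN.
From C = T: a = T/(0.85 f'_c b) = 1094800/(0.85 × 29.2 × 510) = 86.49 mm.
M_n = T(d − a/2) = 1094.8 kN × (640 − 43.245) mm = 653.33 kN·m.

M_n ≈ 653 kN·m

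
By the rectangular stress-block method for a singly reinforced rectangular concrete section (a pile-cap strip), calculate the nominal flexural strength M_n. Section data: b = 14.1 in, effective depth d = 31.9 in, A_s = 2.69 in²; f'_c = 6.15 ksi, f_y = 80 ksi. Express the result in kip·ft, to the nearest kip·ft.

M_n ≈ 546 kip·ft

T = A_s f_y = 2.69 × 80 = 215.2 kips.
a = T/(0.85 f'_c b) = 215.2/(0.85 × 6.15 × 14.1) = 2.920 in.
M_n = T(d − a/2) = 215.2 × (31.9 − 1.46) = 6550.7 kip·in = 6550.7/12 = 545.89 kip·ft.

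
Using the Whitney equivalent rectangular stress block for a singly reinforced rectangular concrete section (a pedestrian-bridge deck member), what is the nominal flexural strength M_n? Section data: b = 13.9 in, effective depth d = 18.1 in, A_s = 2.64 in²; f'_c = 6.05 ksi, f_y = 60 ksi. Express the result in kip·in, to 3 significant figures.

T = A_s f_y = 2.64 × 60 = 158.4 kips.
a = T/(0.85 f'_c b) = 158.4/(0.85 × 6.05 × 13.9) = 2.216 in.
M_n = T(d − a/2) = 158.4 × (18.1 − 1.108) = 2691.5 kip·in.

M_n ≈ 2690 kip·in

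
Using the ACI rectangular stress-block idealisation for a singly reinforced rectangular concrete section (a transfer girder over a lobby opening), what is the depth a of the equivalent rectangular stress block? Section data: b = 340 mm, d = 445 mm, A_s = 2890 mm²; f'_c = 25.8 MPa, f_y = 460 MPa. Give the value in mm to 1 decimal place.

a ≈ 178.3 mm

T = A_s f_y = 2890 × 460 = 1329400 N = 1329.4 kN.
Setting C = 0.85 f'_c a b equal to T: a = 1329400/(0.85 × 25.8 × 340) = 178.3 mm.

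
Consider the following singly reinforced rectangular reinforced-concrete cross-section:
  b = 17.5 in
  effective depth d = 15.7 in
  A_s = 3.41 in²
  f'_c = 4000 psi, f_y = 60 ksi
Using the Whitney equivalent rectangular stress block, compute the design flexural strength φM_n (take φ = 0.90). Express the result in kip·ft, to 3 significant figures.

φM_n ≈ 215 kip·ft

T = A_s f_y = 3.41 × 60 = 204.6 kips.
a = T/(0.85 f'_c b) = 204.6/(0.85 × 4 × 17.5) = 3.439 in.
M_n = T(d − a/2) = 204.6 × (15.7 − 1.7195) = 2860.4 kip·in = 2860.4/12 = 238.37 kip·ft.
φM_n = 0.90 × 238.37 = 214.53 kip·ft.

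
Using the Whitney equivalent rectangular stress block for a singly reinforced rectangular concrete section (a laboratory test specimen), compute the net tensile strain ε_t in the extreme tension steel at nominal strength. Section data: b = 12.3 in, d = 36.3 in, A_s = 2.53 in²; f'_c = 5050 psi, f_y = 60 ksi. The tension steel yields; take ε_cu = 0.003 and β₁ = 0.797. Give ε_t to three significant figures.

ε_t ≈ 0.0272

a = A_s f_y/(0.85 f'_c b) = 2.875 in.
β₁ = 0.797, so c = a/β₁ = 2.875/0.797 = 3.607 in.
From the linear strain diagram with ε_cu = 0.003: ε_t = 0.003 (d − c)/c = 0.003 × (36.3 − 3.607)/3.607 = 0.0272.
Since ε_t ≥ 0.005, the section is tension-controlled.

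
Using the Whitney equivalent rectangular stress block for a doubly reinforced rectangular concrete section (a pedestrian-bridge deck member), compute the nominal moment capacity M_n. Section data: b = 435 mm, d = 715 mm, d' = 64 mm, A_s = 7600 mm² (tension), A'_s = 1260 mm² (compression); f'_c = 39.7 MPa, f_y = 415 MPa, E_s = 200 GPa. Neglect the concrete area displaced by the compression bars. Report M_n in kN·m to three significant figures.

Assume both tension and compression steel yield.
Net tension couple steel: A_s − A'_s = 6340 mm².
a = (A_s − A'_s) f_y / (0.85 f'_c b) = 2631100/(0.85 × 39.7 × 435) = 179.24 mm.
c = a/β₁ = 179.24/0.766 = 233.99 mm; ε'_s = 0.003(c − d')/c = 0.0022 ≥ f_y/E_s = 0.0021, so compression steel does yield.
M_n = (A_s − A'_s) f_y (d − a/2) + A'_s f_y (d − d') = [2631100 × (715 − 89.62) + 522900 × (715 − 64)] × 10⁻⁶ = 1645.44 + 340.41 = 1985.85 kN·m.

M_n ≈ 1990 kN·m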